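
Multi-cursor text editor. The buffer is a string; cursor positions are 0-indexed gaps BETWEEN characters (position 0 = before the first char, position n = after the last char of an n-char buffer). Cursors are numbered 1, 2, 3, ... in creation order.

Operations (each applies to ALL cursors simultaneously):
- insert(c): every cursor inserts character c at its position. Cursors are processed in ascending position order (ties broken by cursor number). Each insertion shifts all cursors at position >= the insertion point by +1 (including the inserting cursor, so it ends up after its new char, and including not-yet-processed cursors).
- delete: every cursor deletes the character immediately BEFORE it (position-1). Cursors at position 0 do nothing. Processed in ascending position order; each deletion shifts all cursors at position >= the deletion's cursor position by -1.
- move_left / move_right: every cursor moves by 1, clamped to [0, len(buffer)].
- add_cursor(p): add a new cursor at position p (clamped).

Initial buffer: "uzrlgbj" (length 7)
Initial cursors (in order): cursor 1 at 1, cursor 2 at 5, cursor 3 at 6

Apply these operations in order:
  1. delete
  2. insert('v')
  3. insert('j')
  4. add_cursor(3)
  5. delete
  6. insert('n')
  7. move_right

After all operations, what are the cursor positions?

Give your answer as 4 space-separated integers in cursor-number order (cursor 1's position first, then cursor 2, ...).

Answer: 4 10 10 4

Derivation:
After op 1 (delete): buffer="zrlj" (len 4), cursors c1@0 c2@3 c3@3, authorship ....
After op 2 (insert('v')): buffer="vzrlvvj" (len 7), cursors c1@1 c2@6 c3@6, authorship 1...23.
After op 3 (insert('j')): buffer="vjzrlvvjjj" (len 10), cursors c1@2 c2@9 c3@9, authorship 11...2323.
After op 4 (add_cursor(3)): buffer="vjzrlvvjjj" (len 10), cursors c1@2 c4@3 c2@9 c3@9, authorship 11...2323.
After op 5 (delete): buffer="vrlvvj" (len 6), cursors c1@1 c4@1 c2@5 c3@5, authorship 1..23.
After op 6 (insert('n')): buffer="vnnrlvvnnj" (len 10), cursors c1@3 c4@3 c2@9 c3@9, authorship 114..2323.
After op 7 (move_right): buffer="vnnrlvvnnj" (len 10), cursors c1@4 c4@4 c2@10 c3@10, authorship 114..2323.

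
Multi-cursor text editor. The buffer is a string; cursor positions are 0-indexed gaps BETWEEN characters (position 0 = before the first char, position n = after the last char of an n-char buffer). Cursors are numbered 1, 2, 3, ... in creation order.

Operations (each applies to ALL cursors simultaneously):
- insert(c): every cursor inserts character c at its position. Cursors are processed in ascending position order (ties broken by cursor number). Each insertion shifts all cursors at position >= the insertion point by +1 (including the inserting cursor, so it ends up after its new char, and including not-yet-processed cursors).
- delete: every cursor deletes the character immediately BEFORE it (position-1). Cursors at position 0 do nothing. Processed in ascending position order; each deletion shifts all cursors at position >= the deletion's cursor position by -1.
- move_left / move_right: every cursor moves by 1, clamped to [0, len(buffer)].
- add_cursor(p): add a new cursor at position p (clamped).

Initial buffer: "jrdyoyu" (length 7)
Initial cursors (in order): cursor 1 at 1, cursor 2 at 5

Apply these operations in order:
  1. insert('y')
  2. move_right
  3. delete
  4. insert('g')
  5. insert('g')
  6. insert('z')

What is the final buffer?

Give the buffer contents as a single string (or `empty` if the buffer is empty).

Answer: jyggzdyoyggzu

Derivation:
After op 1 (insert('y')): buffer="jyrdyoyyu" (len 9), cursors c1@2 c2@7, authorship .1....2..
After op 2 (move_right): buffer="jyrdyoyyu" (len 9), cursors c1@3 c2@8, authorship .1....2..
After op 3 (delete): buffer="jydyoyu" (len 7), cursors c1@2 c2@6, authorship .1...2.
After op 4 (insert('g')): buffer="jygdyoygu" (len 9), cursors c1@3 c2@8, authorship .11...22.
After op 5 (insert('g')): buffer="jyggdyoyggu" (len 11), cursors c1@4 c2@10, authorship .111...222.
After op 6 (insert('z')): buffer="jyggzdyoyggzu" (len 13), cursors c1@5 c2@12, authorship .1111...2222.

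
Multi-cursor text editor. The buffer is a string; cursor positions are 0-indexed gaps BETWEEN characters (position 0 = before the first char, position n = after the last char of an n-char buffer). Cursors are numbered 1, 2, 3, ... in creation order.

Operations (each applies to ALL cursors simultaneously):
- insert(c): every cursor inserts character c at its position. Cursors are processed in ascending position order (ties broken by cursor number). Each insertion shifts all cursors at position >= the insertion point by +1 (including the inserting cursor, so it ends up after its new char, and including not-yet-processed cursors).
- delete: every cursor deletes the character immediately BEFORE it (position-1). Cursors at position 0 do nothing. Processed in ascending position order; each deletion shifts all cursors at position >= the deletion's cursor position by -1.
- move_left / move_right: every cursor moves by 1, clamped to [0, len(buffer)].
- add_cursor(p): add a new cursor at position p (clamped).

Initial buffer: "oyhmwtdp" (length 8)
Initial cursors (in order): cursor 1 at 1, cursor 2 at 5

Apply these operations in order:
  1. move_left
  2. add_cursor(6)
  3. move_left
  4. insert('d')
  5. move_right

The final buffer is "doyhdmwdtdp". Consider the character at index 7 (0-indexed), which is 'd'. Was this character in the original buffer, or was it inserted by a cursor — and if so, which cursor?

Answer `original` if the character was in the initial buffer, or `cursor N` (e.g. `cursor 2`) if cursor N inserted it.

After op 1 (move_left): buffer="oyhmwtdp" (len 8), cursors c1@0 c2@4, authorship ........
After op 2 (add_cursor(6)): buffer="oyhmwtdp" (len 8), cursors c1@0 c2@4 c3@6, authorship ........
After op 3 (move_left): buffer="oyhmwtdp" (len 8), cursors c1@0 c2@3 c3@5, authorship ........
After op 4 (insert('d')): buffer="doyhdmwdtdp" (len 11), cursors c1@1 c2@5 c3@8, authorship 1...2..3...
After op 5 (move_right): buffer="doyhdmwdtdp" (len 11), cursors c1@2 c2@6 c3@9, authorship 1...2..3...
Authorship (.=original, N=cursor N): 1 . . . 2 . . 3 . . .
Index 7: author = 3

Answer: cursor 3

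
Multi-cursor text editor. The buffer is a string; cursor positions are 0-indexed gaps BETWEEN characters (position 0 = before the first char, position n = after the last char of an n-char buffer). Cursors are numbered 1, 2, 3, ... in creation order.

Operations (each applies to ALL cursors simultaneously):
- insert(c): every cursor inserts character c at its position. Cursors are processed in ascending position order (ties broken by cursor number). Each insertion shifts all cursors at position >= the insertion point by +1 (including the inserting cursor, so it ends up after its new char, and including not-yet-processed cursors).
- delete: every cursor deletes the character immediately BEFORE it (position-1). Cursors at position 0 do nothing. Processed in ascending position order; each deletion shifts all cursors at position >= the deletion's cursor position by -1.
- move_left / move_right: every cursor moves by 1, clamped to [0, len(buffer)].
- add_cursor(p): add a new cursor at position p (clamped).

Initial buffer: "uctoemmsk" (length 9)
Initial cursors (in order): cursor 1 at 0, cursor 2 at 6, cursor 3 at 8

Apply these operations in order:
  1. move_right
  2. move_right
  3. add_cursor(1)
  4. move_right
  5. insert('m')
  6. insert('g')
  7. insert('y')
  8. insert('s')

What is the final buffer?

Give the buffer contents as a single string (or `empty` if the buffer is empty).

Answer: ucmgystmgysoemmskmmggyyss

Derivation:
After op 1 (move_right): buffer="uctoemmsk" (len 9), cursors c1@1 c2@7 c3@9, authorship .........
After op 2 (move_right): buffer="uctoemmsk" (len 9), cursors c1@2 c2@8 c3@9, authorship .........
After op 3 (add_cursor(1)): buffer="uctoemmsk" (len 9), cursors c4@1 c1@2 c2@8 c3@9, authorship .........
After op 4 (move_right): buffer="uctoemmsk" (len 9), cursors c4@2 c1@3 c2@9 c3@9, authorship .........
After op 5 (insert('m')): buffer="ucmtmoemmskmm" (len 13), cursors c4@3 c1@5 c2@13 c3@13, authorship ..4.1......23
After op 6 (insert('g')): buffer="ucmgtmgoemmskmmgg" (len 17), cursors c4@4 c1@7 c2@17 c3@17, authorship ..44.11......2323
After op 7 (insert('y')): buffer="ucmgytmgyoemmskmmggyy" (len 21), cursors c4@5 c1@9 c2@21 c3@21, authorship ..444.111......232323
After op 8 (insert('s')): buffer="ucmgystmgysoemmskmmggyyss" (len 25), cursors c4@6 c1@11 c2@25 c3@25, authorship ..4444.1111......23232323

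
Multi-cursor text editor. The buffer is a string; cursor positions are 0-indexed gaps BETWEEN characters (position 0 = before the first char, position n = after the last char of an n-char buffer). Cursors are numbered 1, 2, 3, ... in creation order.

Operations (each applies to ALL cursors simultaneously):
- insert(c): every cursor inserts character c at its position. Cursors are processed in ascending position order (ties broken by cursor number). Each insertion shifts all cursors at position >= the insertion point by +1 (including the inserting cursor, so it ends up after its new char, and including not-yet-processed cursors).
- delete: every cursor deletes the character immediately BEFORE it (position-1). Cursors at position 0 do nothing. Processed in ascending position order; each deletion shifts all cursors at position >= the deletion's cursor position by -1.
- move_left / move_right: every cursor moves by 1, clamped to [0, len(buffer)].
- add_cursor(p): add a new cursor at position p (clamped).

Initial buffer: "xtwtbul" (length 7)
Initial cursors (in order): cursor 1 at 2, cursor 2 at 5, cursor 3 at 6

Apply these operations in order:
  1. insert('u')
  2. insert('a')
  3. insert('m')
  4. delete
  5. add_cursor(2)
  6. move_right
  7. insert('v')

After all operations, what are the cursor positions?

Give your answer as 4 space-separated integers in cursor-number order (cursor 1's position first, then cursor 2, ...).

Answer: 7 13 17 4

Derivation:
After op 1 (insert('u')): buffer="xtuwtbuuul" (len 10), cursors c1@3 c2@7 c3@9, authorship ..1...2.3.
After op 2 (insert('a')): buffer="xtuawtbuauual" (len 13), cursors c1@4 c2@9 c3@12, authorship ..11...22.33.
After op 3 (insert('m')): buffer="xtuamwtbuamuuaml" (len 16), cursors c1@5 c2@11 c3@15, authorship ..111...222.333.
After op 4 (delete): buffer="xtuawtbuauual" (len 13), cursors c1@4 c2@9 c3@12, authorship ..11...22.33.
After op 5 (add_cursor(2)): buffer="xtuawtbuauual" (len 13), cursors c4@2 c1@4 c2@9 c3@12, authorship ..11...22.33.
After op 6 (move_right): buffer="xtuawtbuauual" (len 13), cursors c4@3 c1@5 c2@10 c3@13, authorship ..11...22.33.
After op 7 (insert('v')): buffer="xtuvawvtbuauvualv" (len 17), cursors c4@4 c1@7 c2@13 c3@17, authorship ..141.1..22.233.3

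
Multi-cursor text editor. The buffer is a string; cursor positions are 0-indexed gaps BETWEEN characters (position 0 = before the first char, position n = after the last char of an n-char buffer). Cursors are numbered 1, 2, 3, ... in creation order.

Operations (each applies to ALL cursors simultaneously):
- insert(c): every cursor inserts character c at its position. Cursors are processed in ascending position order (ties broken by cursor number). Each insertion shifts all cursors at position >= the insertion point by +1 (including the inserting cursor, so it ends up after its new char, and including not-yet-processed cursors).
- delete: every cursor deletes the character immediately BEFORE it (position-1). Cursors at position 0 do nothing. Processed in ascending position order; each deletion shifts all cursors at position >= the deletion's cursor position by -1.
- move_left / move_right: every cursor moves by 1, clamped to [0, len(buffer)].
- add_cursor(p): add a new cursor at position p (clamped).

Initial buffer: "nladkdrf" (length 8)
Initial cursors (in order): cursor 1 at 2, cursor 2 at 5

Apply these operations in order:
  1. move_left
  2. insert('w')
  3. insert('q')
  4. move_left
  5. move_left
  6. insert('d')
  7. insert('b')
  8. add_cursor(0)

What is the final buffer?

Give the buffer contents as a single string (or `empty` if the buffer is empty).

Answer: ndbwqladdbwqkdrf

Derivation:
After op 1 (move_left): buffer="nladkdrf" (len 8), cursors c1@1 c2@4, authorship ........
After op 2 (insert('w')): buffer="nwladwkdrf" (len 10), cursors c1@2 c2@6, authorship .1...2....
After op 3 (insert('q')): buffer="nwqladwqkdrf" (len 12), cursors c1@3 c2@8, authorship .11...22....
After op 4 (move_left): buffer="nwqladwqkdrf" (len 12), cursors c1@2 c2@7, authorship .11...22....
After op 5 (move_left): buffer="nwqladwqkdrf" (len 12), cursors c1@1 c2@6, authorship .11...22....
After op 6 (insert('d')): buffer="ndwqladdwqkdrf" (len 14), cursors c1@2 c2@8, authorship .111...222....
After op 7 (insert('b')): buffer="ndbwqladdbwqkdrf" (len 16), cursors c1@3 c2@10, authorship .1111...2222....
After op 8 (add_cursor(0)): buffer="ndbwqladdbwqkdrf" (len 16), cursors c3@0 c1@3 c2@10, authorship .1111...2222....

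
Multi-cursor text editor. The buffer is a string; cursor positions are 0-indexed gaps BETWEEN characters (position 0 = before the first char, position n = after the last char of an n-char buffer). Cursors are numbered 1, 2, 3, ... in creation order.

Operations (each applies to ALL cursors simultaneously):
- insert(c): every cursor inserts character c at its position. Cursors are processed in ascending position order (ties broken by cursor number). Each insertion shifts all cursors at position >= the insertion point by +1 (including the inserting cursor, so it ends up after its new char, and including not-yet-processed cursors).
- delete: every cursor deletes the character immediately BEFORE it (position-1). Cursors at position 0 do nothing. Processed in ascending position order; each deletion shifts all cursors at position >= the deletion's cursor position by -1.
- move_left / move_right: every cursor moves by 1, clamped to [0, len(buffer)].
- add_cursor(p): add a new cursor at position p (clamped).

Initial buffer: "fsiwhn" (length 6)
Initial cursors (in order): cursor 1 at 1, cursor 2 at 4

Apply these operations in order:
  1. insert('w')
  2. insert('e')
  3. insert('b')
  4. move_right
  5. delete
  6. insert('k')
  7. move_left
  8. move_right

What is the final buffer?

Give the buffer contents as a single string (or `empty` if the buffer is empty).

Answer: fwebkiwwebkn

Derivation:
After op 1 (insert('w')): buffer="fwsiwwhn" (len 8), cursors c1@2 c2@6, authorship .1...2..
After op 2 (insert('e')): buffer="fwesiwwehn" (len 10), cursors c1@3 c2@8, authorship .11...22..
After op 3 (insert('b')): buffer="fwebsiwwebhn" (len 12), cursors c1@4 c2@10, authorship .111...222..
After op 4 (move_right): buffer="fwebsiwwebhn" (len 12), cursors c1@5 c2@11, authorship .111...222..
After op 5 (delete): buffer="fwebiwwebn" (len 10), cursors c1@4 c2@9, authorship .111..222.
After op 6 (insert('k')): buffer="fwebkiwwebkn" (len 12), cursors c1@5 c2@11, authorship .1111..2222.
After op 7 (move_left): buffer="fwebkiwwebkn" (len 12), cursors c1@4 c2@10, authorship .1111..2222.
After op 8 (move_right): buffer="fwebkiwwebkn" (len 12), cursors c1@5 c2@11, authorship .1111..2222.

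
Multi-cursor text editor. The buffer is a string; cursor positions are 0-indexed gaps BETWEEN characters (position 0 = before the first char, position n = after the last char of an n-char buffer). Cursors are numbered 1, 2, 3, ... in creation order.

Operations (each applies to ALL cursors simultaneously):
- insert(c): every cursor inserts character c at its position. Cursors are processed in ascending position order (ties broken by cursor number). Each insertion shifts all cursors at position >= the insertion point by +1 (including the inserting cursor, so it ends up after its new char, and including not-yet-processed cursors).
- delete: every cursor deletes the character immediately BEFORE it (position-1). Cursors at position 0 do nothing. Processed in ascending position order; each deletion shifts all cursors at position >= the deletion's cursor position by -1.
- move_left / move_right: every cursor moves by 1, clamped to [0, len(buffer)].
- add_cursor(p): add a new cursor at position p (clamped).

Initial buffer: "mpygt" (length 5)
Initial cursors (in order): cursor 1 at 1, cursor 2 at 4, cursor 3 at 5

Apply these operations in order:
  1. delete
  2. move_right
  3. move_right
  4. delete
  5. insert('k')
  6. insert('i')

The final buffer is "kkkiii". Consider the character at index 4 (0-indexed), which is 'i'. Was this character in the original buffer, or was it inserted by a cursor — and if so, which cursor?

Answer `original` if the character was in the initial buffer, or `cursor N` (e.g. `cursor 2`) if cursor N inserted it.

Answer: cursor 2

Derivation:
After op 1 (delete): buffer="py" (len 2), cursors c1@0 c2@2 c3@2, authorship ..
After op 2 (move_right): buffer="py" (len 2), cursors c1@1 c2@2 c3@2, authorship ..
After op 3 (move_right): buffer="py" (len 2), cursors c1@2 c2@2 c3@2, authorship ..
After op 4 (delete): buffer="" (len 0), cursors c1@0 c2@0 c3@0, authorship 
After op 5 (insert('k')): buffer="kkk" (len 3), cursors c1@3 c2@3 c3@3, authorship 123
After op 6 (insert('i')): buffer="kkkiii" (len 6), cursors c1@6 c2@6 c3@6, authorship 123123
Authorship (.=original, N=cursor N): 1 2 3 1 2 3
Index 4: author = 2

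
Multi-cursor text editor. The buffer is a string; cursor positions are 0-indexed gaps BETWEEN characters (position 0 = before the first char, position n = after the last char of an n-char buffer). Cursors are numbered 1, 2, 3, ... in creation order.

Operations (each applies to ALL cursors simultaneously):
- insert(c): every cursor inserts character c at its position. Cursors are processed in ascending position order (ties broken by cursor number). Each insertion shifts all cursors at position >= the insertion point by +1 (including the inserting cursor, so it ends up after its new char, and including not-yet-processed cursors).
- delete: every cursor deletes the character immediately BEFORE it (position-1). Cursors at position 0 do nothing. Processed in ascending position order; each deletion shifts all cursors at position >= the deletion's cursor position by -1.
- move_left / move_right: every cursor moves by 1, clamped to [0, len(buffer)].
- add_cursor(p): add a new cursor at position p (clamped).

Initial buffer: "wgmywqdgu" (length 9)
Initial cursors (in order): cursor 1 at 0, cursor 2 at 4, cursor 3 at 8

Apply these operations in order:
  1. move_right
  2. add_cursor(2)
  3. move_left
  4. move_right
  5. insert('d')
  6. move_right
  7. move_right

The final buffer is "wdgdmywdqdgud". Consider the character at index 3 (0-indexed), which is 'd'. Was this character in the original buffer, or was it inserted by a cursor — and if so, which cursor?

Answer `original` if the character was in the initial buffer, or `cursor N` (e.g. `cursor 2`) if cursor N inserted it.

After op 1 (move_right): buffer="wgmywqdgu" (len 9), cursors c1@1 c2@5 c3@9, authorship .........
After op 2 (add_cursor(2)): buffer="wgmywqdgu" (len 9), cursors c1@1 c4@2 c2@5 c3@9, authorship .........
After op 3 (move_left): buffer="wgmywqdgu" (len 9), cursors c1@0 c4@1 c2@4 c3@8, authorship .........
After op 4 (move_right): buffer="wgmywqdgu" (len 9), cursors c1@1 c4@2 c2@5 c3@9, authorship .........
After op 5 (insert('d')): buffer="wdgdmywdqdgud" (len 13), cursors c1@2 c4@4 c2@8 c3@13, authorship .1.4...2....3
After op 6 (move_right): buffer="wdgdmywdqdgud" (len 13), cursors c1@3 c4@5 c2@9 c3@13, authorship .1.4...2....3
After op 7 (move_right): buffer="wdgdmywdqdgud" (len 13), cursors c1@4 c4@6 c2@10 c3@13, authorship .1.4...2....3
Authorship (.=original, N=cursor N): . 1 . 4 . . . 2 . . . . 3
Index 3: author = 4

Answer: cursor 4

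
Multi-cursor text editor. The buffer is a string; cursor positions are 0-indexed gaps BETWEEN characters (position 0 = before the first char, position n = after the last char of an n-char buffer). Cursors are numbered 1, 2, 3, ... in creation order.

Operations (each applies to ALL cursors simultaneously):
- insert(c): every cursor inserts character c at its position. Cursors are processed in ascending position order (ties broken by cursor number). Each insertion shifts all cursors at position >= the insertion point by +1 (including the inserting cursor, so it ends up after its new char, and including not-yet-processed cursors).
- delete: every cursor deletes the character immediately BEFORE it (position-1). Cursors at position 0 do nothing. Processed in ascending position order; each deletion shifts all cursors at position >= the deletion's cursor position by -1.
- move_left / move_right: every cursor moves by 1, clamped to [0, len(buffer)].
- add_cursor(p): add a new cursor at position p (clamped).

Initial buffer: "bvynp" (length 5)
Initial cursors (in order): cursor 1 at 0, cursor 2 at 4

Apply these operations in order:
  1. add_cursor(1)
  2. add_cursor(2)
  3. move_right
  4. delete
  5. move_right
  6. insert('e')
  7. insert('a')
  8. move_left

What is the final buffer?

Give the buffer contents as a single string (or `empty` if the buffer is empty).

Answer: neeeeaaaa

Derivation:
After op 1 (add_cursor(1)): buffer="bvynp" (len 5), cursors c1@0 c3@1 c2@4, authorship .....
After op 2 (add_cursor(2)): buffer="bvynp" (len 5), cursors c1@0 c3@1 c4@2 c2@4, authorship .....
After op 3 (move_right): buffer="bvynp" (len 5), cursors c1@1 c3@2 c4@3 c2@5, authorship .....
After op 4 (delete): buffer="n" (len 1), cursors c1@0 c3@0 c4@0 c2@1, authorship .
After op 5 (move_right): buffer="n" (len 1), cursors c1@1 c2@1 c3@1 c4@1, authorship .
After op 6 (insert('e')): buffer="neeee" (len 5), cursors c1@5 c2@5 c3@5 c4@5, authorship .1234
After op 7 (insert('a')): buffer="neeeeaaaa" (len 9), cursors c1@9 c2@9 c3@9 c4@9, authorship .12341234
After op 8 (move_left): buffer="neeeeaaaa" (len 9), cursors c1@8 c2@8 c3@8 c4@8, authorship .12341234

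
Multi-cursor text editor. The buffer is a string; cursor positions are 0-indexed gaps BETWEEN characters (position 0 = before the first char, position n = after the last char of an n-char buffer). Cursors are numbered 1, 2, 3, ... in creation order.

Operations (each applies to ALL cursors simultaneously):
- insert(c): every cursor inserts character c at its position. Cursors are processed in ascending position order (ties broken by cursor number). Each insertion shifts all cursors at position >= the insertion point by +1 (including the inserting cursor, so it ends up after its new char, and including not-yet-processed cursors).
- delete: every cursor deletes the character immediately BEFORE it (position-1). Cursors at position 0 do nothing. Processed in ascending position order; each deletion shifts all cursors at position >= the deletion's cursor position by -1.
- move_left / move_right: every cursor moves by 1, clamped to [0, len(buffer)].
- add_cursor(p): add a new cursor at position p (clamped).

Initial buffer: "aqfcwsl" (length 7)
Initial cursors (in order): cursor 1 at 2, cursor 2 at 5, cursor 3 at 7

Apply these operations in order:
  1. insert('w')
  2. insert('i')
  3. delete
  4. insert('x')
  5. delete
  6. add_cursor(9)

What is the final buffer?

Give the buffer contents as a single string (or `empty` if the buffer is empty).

After op 1 (insert('w')): buffer="aqwfcwwslw" (len 10), cursors c1@3 c2@7 c3@10, authorship ..1...2..3
After op 2 (insert('i')): buffer="aqwifcwwislwi" (len 13), cursors c1@4 c2@9 c3@13, authorship ..11...22..33
After op 3 (delete): buffer="aqwfcwwslw" (len 10), cursors c1@3 c2@7 c3@10, authorship ..1...2..3
After op 4 (insert('x')): buffer="aqwxfcwwxslwx" (len 13), cursors c1@4 c2@9 c3@13, authorship ..11...22..33
After op 5 (delete): buffer="aqwfcwwslw" (len 10), cursors c1@3 c2@7 c3@10, authorship ..1...2..3
After op 6 (add_cursor(9)): buffer="aqwfcwwslw" (len 10), cursors c1@3 c2@7 c4@9 c3@10, authorship ..1...2..3

Answer: aqwfcwwslw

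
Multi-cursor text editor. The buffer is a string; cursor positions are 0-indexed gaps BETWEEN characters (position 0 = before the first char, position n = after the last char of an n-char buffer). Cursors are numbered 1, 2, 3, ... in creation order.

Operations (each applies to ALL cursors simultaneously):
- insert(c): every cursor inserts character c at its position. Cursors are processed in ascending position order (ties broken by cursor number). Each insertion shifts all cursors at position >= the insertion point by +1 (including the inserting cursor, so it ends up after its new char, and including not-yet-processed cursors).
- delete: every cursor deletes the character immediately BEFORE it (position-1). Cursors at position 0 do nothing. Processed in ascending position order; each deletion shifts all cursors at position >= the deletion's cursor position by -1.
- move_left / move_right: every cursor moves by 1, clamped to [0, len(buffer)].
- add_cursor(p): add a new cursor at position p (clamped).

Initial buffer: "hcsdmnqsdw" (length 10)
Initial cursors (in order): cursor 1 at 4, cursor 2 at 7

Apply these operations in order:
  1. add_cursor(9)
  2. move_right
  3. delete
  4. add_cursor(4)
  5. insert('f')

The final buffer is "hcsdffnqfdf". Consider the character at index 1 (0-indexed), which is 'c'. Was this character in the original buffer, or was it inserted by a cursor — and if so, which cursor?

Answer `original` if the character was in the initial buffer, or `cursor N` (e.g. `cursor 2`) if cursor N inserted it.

Answer: original

Derivation:
After op 1 (add_cursor(9)): buffer="hcsdmnqsdw" (len 10), cursors c1@4 c2@7 c3@9, authorship ..........
After op 2 (move_right): buffer="hcsdmnqsdw" (len 10), cursors c1@5 c2@8 c3@10, authorship ..........
After op 3 (delete): buffer="hcsdnqd" (len 7), cursors c1@4 c2@6 c3@7, authorship .......
After op 4 (add_cursor(4)): buffer="hcsdnqd" (len 7), cursors c1@4 c4@4 c2@6 c3@7, authorship .......
After op 5 (insert('f')): buffer="hcsdffnqfdf" (len 11), cursors c1@6 c4@6 c2@9 c3@11, authorship ....14..2.3
Authorship (.=original, N=cursor N): . . . . 1 4 . . 2 . 3
Index 1: author = original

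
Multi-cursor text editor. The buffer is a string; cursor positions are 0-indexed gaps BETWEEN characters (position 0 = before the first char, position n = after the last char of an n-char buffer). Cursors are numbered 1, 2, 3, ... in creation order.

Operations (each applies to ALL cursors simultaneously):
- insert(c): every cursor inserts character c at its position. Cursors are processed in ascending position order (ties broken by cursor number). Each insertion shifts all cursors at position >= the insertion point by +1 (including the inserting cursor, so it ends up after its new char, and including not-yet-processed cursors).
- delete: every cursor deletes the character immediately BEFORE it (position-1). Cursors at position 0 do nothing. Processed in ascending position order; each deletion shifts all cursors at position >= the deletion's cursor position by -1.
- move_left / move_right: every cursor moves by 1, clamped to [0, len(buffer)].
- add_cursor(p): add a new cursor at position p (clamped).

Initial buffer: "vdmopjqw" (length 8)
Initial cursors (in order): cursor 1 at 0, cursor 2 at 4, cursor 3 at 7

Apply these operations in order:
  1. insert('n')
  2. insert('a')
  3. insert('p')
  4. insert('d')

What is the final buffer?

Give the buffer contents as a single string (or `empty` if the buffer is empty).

Answer: napdvdmonapdpjqnapdw

Derivation:
After op 1 (insert('n')): buffer="nvdmonpjqnw" (len 11), cursors c1@1 c2@6 c3@10, authorship 1....2...3.
After op 2 (insert('a')): buffer="navdmonapjqnaw" (len 14), cursors c1@2 c2@8 c3@13, authorship 11....22...33.
After op 3 (insert('p')): buffer="napvdmonappjqnapw" (len 17), cursors c1@3 c2@10 c3@16, authorship 111....222...333.
After op 4 (insert('d')): buffer="napdvdmonapdpjqnapdw" (len 20), cursors c1@4 c2@12 c3@19, authorship 1111....2222...3333.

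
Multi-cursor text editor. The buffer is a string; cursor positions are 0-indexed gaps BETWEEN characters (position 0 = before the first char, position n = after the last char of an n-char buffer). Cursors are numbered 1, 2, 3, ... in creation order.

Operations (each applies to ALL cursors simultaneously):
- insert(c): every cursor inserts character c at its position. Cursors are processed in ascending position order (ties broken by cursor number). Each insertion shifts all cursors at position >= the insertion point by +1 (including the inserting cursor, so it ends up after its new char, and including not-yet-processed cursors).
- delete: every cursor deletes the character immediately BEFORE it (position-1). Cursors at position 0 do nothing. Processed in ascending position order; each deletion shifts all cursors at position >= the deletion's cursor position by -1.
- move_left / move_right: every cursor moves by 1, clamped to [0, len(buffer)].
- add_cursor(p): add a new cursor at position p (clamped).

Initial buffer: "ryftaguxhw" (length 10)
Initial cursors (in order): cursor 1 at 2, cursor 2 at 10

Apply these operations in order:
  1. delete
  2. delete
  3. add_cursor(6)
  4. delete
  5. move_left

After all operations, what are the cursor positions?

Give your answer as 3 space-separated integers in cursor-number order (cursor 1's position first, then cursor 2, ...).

After op 1 (delete): buffer="rftaguxh" (len 8), cursors c1@1 c2@8, authorship ........
After op 2 (delete): buffer="ftagux" (len 6), cursors c1@0 c2@6, authorship ......
After op 3 (add_cursor(6)): buffer="ftagux" (len 6), cursors c1@0 c2@6 c3@6, authorship ......
After op 4 (delete): buffer="ftag" (len 4), cursors c1@0 c2@4 c3@4, authorship ....
After op 5 (move_left): buffer="ftag" (len 4), cursors c1@0 c2@3 c3@3, authorship ....

Answer: 0 3 3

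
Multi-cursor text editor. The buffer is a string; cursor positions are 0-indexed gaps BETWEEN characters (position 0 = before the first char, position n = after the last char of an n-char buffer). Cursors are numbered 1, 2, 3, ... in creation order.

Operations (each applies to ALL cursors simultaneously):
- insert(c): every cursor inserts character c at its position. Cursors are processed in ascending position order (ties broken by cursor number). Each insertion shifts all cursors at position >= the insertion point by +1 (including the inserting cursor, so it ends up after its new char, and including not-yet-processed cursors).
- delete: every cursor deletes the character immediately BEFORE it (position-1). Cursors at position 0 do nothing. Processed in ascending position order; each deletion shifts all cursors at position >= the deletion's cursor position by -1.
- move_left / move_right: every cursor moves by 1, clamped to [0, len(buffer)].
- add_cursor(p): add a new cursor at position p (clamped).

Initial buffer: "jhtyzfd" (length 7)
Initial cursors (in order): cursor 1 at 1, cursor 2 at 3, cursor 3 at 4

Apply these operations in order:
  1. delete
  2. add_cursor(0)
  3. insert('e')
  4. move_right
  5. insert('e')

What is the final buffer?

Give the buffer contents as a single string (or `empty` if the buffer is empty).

After op 1 (delete): buffer="hzfd" (len 4), cursors c1@0 c2@1 c3@1, authorship ....
After op 2 (add_cursor(0)): buffer="hzfd" (len 4), cursors c1@0 c4@0 c2@1 c3@1, authorship ....
After op 3 (insert('e')): buffer="eeheezfd" (len 8), cursors c1@2 c4@2 c2@5 c3@5, authorship 14.23...
After op 4 (move_right): buffer="eeheezfd" (len 8), cursors c1@3 c4@3 c2@6 c3@6, authorship 14.23...
After op 5 (insert('e')): buffer="eeheeeezeefd" (len 12), cursors c1@5 c4@5 c2@10 c3@10, authorship 14.1423.23..

Answer: eeheeeezeefd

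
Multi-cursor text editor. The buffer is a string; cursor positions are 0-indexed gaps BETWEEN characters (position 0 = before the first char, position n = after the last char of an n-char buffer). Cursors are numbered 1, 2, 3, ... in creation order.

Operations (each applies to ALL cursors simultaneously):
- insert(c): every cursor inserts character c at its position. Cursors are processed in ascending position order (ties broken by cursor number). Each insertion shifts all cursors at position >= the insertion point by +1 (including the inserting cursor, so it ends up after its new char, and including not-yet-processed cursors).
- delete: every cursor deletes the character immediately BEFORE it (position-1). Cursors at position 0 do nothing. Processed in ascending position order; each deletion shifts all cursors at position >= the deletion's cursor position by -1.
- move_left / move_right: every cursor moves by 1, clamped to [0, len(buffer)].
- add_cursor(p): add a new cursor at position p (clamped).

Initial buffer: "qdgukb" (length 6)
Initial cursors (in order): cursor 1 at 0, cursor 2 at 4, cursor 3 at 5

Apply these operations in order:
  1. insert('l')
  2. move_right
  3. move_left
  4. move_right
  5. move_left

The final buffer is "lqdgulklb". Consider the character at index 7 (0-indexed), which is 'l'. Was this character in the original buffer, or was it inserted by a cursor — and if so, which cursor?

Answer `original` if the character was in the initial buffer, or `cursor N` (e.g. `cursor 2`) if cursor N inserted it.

Answer: cursor 3

Derivation:
After op 1 (insert('l')): buffer="lqdgulklb" (len 9), cursors c1@1 c2@6 c3@8, authorship 1....2.3.
After op 2 (move_right): buffer="lqdgulklb" (len 9), cursors c1@2 c2@7 c3@9, authorship 1....2.3.
After op 3 (move_left): buffer="lqdgulklb" (len 9), cursors c1@1 c2@6 c3@8, authorship 1....2.3.
After op 4 (move_right): buffer="lqdgulklb" (len 9), cursors c1@2 c2@7 c3@9, authorship 1....2.3.
After op 5 (move_left): buffer="lqdgulklb" (len 9), cursors c1@1 c2@6 c3@8, authorship 1....2.3.
Authorship (.=original, N=cursor N): 1 . . . . 2 . 3 .
Index 7: author = 3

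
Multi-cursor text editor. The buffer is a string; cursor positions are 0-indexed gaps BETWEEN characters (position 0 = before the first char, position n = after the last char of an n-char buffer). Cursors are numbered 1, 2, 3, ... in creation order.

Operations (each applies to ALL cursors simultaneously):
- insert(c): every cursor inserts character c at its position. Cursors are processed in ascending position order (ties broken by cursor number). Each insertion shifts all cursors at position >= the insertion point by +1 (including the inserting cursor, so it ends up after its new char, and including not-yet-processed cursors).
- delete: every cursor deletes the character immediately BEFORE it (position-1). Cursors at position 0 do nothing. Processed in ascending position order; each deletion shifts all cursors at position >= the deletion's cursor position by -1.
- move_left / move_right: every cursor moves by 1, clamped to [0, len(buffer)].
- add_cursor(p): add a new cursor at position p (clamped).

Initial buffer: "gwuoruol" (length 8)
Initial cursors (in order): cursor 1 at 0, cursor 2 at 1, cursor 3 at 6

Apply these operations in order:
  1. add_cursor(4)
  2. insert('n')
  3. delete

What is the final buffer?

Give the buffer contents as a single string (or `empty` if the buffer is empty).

After op 1 (add_cursor(4)): buffer="gwuoruol" (len 8), cursors c1@0 c2@1 c4@4 c3@6, authorship ........
After op 2 (insert('n')): buffer="ngnwuonrunol" (len 12), cursors c1@1 c2@3 c4@7 c3@10, authorship 1.2...4..3..
After op 3 (delete): buffer="gwuoruol" (len 8), cursors c1@0 c2@1 c4@4 c3@6, authorship ........

Answer: gwuoruol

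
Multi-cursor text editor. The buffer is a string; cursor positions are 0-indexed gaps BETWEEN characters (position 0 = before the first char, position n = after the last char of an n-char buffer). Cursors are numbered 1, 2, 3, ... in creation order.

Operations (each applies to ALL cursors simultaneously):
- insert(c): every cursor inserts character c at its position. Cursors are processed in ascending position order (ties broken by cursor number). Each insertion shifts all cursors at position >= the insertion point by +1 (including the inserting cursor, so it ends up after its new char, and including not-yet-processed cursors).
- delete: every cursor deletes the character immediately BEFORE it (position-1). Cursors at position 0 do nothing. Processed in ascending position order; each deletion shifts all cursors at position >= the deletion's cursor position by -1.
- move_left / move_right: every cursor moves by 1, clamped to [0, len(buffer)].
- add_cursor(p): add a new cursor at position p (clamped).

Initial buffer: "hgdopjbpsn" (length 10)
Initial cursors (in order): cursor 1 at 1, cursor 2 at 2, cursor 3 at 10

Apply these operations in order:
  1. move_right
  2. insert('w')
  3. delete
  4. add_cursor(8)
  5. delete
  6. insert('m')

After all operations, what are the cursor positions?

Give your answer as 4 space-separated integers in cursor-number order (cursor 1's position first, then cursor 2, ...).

Answer: 3 3 10 8

Derivation:
After op 1 (move_right): buffer="hgdopjbpsn" (len 10), cursors c1@2 c2@3 c3@10, authorship ..........
After op 2 (insert('w')): buffer="hgwdwopjbpsnw" (len 13), cursors c1@3 c2@5 c3@13, authorship ..1.2.......3
After op 3 (delete): buffer="hgdopjbpsn" (len 10), cursors c1@2 c2@3 c3@10, authorship ..........
After op 4 (add_cursor(8)): buffer="hgdopjbpsn" (len 10), cursors c1@2 c2@3 c4@8 c3@10, authorship ..........
After op 5 (delete): buffer="hopjbs" (len 6), cursors c1@1 c2@1 c4@5 c3@6, authorship ......
After op 6 (insert('m')): buffer="hmmopjbmsm" (len 10), cursors c1@3 c2@3 c4@8 c3@10, authorship .12....4.3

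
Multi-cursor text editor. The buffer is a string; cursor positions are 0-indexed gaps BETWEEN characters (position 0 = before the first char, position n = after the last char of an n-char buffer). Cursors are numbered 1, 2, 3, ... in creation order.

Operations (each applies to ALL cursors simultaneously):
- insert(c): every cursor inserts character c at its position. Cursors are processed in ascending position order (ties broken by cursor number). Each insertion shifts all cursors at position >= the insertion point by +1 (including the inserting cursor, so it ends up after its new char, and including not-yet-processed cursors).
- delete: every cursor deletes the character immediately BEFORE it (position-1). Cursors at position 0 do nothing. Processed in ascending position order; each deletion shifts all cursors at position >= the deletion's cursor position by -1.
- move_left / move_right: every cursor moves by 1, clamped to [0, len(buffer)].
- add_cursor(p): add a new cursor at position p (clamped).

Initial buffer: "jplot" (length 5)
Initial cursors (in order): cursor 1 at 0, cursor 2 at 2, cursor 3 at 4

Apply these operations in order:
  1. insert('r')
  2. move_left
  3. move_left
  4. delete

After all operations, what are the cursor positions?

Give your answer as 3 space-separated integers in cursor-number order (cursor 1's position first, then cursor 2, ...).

Answer: 0 1 3

Derivation:
After op 1 (insert('r')): buffer="rjprlort" (len 8), cursors c1@1 c2@4 c3@7, authorship 1..2..3.
After op 2 (move_left): buffer="rjprlort" (len 8), cursors c1@0 c2@3 c3@6, authorship 1..2..3.
After op 3 (move_left): buffer="rjprlort" (len 8), cursors c1@0 c2@2 c3@5, authorship 1..2..3.
After op 4 (delete): buffer="rprort" (len 6), cursors c1@0 c2@1 c3@3, authorship 1.2.3.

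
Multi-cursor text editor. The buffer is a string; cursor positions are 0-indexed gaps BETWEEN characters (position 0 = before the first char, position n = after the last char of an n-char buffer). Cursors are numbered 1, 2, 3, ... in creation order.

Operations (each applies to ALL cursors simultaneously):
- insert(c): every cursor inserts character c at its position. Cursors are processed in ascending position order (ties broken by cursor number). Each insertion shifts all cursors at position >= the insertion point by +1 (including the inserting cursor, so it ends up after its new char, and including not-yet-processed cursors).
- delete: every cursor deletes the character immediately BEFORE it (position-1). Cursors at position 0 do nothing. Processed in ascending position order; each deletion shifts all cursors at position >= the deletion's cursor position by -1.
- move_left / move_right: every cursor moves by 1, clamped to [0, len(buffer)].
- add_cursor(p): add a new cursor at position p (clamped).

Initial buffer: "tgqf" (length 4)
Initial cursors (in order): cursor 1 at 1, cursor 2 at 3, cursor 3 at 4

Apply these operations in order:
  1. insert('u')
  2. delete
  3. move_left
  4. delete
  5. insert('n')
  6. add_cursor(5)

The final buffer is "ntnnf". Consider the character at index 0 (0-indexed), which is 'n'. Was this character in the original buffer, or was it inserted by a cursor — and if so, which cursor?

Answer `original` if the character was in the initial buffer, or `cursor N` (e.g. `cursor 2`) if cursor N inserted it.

After op 1 (insert('u')): buffer="tugqufu" (len 7), cursors c1@2 c2@5 c3@7, authorship .1..2.3
After op 2 (delete): buffer="tgqf" (len 4), cursors c1@1 c2@3 c3@4, authorship ....
After op 3 (move_left): buffer="tgqf" (len 4), cursors c1@0 c2@2 c3@3, authorship ....
After op 4 (delete): buffer="tf" (len 2), cursors c1@0 c2@1 c3@1, authorship ..
After op 5 (insert('n')): buffer="ntnnf" (len 5), cursors c1@1 c2@4 c3@4, authorship 1.23.
After op 6 (add_cursor(5)): buffer="ntnnf" (len 5), cursors c1@1 c2@4 c3@4 c4@5, authorship 1.23.
Authorship (.=original, N=cursor N): 1 . 2 3 .
Index 0: author = 1

Answer: cursor 1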